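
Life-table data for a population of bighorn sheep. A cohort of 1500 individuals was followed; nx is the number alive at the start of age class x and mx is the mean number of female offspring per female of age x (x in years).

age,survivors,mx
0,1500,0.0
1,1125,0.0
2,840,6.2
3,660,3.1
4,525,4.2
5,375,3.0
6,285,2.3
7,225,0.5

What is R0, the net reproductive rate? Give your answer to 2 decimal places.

7.57

lx = nx/n0 = nx/1500: 1, 0.75, 0.56, 0.44, 0.35, 0.25, 0.19, 0.15
lx·mx by age: 0, 0, 3.472, 1.364, 1.47, 0.75, 0.437, 0.075
R0 = Σ lx·mx = 7.568 → 7.57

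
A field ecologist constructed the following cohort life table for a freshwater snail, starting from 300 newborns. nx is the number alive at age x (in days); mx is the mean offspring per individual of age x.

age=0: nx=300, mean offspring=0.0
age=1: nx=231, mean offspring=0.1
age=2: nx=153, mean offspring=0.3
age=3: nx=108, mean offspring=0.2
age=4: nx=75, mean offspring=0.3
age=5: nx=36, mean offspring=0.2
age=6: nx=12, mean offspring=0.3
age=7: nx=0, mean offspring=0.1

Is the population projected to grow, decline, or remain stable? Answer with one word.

lx = nx/n0 = nx/300: 1, 0.77, 0.51, 0.36, 0.25, 0.12, 0.04, 0
R0 = Σ lx·mx = 0 + 0.077 + 0.153 + 0.072 + 0.075 + 0.024 + 0.012 + 0 = 0.413
R0 < 1, so the population is declining.

declining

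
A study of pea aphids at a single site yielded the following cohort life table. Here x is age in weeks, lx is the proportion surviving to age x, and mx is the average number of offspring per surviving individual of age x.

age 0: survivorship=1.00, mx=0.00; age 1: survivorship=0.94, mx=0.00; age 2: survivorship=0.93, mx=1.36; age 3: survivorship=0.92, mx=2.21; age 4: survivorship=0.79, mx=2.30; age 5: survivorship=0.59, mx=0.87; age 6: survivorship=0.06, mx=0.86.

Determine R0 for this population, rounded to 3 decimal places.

lx·mx by age: 0, 0, 1.2648, 2.0332, 1.817, 0.5133, 0.0516
R0 = Σ lx·mx = 5.6799 → 5.680

5.680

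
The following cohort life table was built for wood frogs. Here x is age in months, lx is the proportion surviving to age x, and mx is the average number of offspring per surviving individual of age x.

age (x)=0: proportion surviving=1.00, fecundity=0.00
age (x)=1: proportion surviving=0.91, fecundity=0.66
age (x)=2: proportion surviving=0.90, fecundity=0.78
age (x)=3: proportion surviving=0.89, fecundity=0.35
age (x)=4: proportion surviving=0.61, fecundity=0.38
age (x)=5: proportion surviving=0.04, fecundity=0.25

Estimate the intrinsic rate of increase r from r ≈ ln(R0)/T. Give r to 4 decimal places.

R0 = Σ lx·mx = 0 + 0.6006 + 0.702 + 0.3115 + 0.2318 + 0.01 = 1.8559
Σ x·lx·mx = 3.9163; T = 3.9163/1.8559 = 2.11019…
r ≈ ln(R0)/T = ln(1.8559)/2.11019… = 0.29304… → 0.2930

0.2930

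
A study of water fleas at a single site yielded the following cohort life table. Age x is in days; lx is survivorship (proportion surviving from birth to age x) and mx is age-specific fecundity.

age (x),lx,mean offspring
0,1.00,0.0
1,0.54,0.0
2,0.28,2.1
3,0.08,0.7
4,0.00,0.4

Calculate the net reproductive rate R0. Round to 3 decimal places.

lx·mx by age: 0, 0, 0.588, 0.056, 0
R0 = Σ lx·mx = 0.644 → 0.644

0.644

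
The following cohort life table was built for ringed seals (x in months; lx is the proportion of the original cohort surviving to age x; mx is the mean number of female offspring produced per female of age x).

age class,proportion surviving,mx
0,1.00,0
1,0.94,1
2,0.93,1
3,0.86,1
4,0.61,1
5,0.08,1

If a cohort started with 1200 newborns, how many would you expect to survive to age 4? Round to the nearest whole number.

Expected survivors = N0 · l_4 = 1200 × 0.61 = 732 → 732

732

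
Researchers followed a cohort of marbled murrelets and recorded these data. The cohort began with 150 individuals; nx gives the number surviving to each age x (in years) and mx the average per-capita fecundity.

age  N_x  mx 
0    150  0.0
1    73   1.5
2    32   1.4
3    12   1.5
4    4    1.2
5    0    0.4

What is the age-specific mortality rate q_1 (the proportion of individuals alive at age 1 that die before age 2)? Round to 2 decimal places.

0.56

lx = nx/n0 = nx/150: 1, 0.48667…, 0.21333…, 0.08, 0.02667…, 0
q_1 = (l_1 − l_2) / l_1 = (0.486667… − 0.213333…) / 0.486667…
     = 0.273333… / 0.486667… = 0.561644… → 0.56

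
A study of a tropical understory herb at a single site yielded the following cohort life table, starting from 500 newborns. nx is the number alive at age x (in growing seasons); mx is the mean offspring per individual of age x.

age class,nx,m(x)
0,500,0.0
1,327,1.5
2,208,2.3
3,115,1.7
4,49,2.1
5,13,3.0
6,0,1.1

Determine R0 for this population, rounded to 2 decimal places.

lx = nx/n0 = nx/500: 1, 0.654, 0.416, 0.23, 0.098, 0.026, 0
lx·mx by age: 0, 0.981, 0.9568, 0.391, 0.2058, 0.078, 0
R0 = Σ lx·mx = 2.6126 → 2.61

2.61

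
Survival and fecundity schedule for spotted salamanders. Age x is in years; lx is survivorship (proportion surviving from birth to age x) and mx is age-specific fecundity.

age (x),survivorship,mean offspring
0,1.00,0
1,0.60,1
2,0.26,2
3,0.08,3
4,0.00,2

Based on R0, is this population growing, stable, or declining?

R0 = Σ lx·mx = 0 + 0.6 + 0.52 + 0.24 + 0 = 1.36
R0 > 1, so the population is growing.

growing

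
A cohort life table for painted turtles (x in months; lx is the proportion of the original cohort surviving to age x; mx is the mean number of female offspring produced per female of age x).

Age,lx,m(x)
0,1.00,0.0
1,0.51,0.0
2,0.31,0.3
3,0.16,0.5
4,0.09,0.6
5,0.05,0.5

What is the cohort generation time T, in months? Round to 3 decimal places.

lx·mx: 0, 0, 0.093, 0.08, 0.054, 0.025 → R0 = 0.252
x·lx·mx: 0, 0, 0.186, 0.24, 0.216, 0.125 → Σ = 0.767
T = 0.767 / 0.252 = 3.043651… → 3.044

3.044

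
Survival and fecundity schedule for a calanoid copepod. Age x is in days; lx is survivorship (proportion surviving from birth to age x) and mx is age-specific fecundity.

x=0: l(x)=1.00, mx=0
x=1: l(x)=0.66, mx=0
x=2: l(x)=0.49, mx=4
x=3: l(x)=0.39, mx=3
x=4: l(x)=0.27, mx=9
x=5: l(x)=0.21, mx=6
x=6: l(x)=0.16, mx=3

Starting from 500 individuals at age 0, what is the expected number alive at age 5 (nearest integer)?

Expected survivors = N0 · l_5 = 500 × 0.21 = 105 → 105

105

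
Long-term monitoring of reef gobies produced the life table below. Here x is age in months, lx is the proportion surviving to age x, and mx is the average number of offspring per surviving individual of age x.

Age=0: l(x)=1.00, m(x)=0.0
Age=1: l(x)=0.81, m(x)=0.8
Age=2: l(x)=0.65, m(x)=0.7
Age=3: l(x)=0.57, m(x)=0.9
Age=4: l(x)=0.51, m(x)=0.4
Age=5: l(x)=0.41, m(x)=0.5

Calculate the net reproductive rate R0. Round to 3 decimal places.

2.025

lx·mx by age: 0, 0.648, 0.455, 0.513, 0.204, 0.205
R0 = Σ lx·mx = 2.025 → 2.025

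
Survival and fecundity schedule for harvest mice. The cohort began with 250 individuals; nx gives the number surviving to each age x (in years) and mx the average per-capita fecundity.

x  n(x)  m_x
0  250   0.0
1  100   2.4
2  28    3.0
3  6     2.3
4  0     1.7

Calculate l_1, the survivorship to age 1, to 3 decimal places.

0.400

l_1 = n_1/n_0 = 100/250 = 0.4 → 0.400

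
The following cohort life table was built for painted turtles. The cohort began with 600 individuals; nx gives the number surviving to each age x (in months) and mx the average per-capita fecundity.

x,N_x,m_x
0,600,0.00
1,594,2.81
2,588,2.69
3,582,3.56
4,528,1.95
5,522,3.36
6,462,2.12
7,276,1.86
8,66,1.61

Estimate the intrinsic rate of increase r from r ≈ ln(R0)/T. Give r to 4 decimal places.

0.7886

lx = nx/n0 = nx/600: 1, 0.99, 0.98, 0.97, 0.88, 0.87, 0.77, 0.46, 0.11
R0 = Σ lx·mx = 0 + 2.7819 + 2.6362 + 3.4532 + 1.716 + 2.9232 + 1.6324 + 0.8556 + 0.1771 = 16.1756
Σ x·lx·mx = 57.0943; T = 57.0943/16.1756 = 3.52966…
r ≈ ln(R0)/T = ln(16.1756)/3.52966… = 0.788605… → 0.7886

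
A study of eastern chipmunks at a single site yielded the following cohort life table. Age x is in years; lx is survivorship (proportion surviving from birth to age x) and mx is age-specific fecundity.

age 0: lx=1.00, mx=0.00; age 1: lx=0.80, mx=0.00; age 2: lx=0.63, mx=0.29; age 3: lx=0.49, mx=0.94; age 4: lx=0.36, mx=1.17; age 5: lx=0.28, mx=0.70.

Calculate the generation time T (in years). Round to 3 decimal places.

3.500

lx·mx: 0, 0, 0.1827, 0.4606, 0.4212, 0.196 → R0 = 1.2605
x·lx·mx: 0, 0, 0.3654, 1.3818, 1.6848, 0.98 → Σ = 4.412
T = 4.412 / 1.2605 = 3.500198… → 3.500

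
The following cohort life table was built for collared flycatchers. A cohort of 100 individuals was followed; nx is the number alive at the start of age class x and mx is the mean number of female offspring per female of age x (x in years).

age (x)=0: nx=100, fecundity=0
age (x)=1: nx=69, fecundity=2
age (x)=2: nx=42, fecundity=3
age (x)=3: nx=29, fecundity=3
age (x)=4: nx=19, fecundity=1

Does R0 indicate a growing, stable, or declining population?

growing

lx = nx/n0 = nx/100: 1, 0.69, 0.42, 0.29, 0.19
R0 = Σ lx·mx = 0 + 1.38 + 1.26 + 0.87 + 0.19 = 3.7
R0 > 1, so the population is growing.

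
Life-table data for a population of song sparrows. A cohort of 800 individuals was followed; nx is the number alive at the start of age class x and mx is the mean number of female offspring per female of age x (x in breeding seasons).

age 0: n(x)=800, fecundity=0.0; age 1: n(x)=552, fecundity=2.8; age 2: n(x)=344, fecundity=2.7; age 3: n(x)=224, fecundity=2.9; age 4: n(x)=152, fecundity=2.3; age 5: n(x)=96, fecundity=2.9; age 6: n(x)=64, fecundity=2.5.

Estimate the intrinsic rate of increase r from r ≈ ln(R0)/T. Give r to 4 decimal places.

lx = nx/n0 = nx/800: 1, 0.69, 0.43, 0.28, 0.19, 0.12, 0.08
R0 = Σ lx·mx = 0 + 1.932 + 1.161 + 0.812 + 0.437 + 0.348 + 0.2 = 4.89
Σ x·lx·mx = 11.378; T = 11.378/4.89 = 2.32679…
r ≈ ln(R0)/T = ln(4.89)/2.32679… = 0.682138… → 0.6821

0.6821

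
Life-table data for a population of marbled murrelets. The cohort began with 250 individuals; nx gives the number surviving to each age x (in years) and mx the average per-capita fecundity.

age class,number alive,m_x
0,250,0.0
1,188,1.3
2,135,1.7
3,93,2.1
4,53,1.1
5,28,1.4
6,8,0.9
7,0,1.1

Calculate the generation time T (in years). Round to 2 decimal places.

lx = nx/n0 = nx/250: 1, 0.752, 0.54, 0.372, 0.212, 0.112, 0.032, 0
lx·mx: 0, 0.9776, 0.918, 0.7812, 0.2332, 0.1568, 0.0288, 0 → R0 = 3.0956
x·lx·mx: 0, 0.9776, 1.836, 2.3436, 0.9328, 0.784, 0.1728, 0 → Σ = 7.0468
T = 7.0468 / 3.0956 = 2.276392… → 2.28

2.28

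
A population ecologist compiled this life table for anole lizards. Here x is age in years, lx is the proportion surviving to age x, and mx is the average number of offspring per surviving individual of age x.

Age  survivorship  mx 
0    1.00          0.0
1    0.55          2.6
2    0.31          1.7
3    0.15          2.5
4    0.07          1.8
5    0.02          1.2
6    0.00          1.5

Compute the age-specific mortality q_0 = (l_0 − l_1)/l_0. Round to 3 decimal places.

0.450

q_0 = (l_0 − l_1) / l_0 = (1 − 0.55) / 1
     = 0.45 / 1 = 0.45 → 0.450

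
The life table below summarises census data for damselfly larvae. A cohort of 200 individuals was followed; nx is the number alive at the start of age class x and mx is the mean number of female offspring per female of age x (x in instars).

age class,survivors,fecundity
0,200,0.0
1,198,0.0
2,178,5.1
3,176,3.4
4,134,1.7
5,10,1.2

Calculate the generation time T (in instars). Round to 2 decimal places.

2.62

lx = nx/n0 = nx/200: 1, 0.99, 0.89, 0.88, 0.67, 0.05
lx·mx: 0, 0, 4.539, 2.992, 1.139, 0.06 → R0 = 8.73
x·lx·mx: 0, 0, 9.078, 8.976, 4.556, 0.3 → Σ = 22.91
T = 22.91 / 8.73 = 2.624284… → 2.62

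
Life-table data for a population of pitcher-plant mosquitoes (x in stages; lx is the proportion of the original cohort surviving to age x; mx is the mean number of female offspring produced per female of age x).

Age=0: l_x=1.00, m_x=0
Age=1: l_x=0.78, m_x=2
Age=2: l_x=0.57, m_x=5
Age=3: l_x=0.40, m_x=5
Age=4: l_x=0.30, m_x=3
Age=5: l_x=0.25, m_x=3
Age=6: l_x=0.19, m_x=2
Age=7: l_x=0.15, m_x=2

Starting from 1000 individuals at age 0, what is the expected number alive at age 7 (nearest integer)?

150

Expected survivors = N0 · l_7 = 1000 × 0.15 = 150 → 150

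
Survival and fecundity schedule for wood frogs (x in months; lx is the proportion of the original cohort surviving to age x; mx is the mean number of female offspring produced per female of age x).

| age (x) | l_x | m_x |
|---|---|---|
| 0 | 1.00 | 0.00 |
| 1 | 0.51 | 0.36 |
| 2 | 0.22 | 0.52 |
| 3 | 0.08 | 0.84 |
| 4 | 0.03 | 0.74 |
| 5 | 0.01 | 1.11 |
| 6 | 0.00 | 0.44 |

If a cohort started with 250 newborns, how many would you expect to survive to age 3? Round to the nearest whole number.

20

Expected survivors = N0 · l_3 = 250 × 0.08 = 20 → 20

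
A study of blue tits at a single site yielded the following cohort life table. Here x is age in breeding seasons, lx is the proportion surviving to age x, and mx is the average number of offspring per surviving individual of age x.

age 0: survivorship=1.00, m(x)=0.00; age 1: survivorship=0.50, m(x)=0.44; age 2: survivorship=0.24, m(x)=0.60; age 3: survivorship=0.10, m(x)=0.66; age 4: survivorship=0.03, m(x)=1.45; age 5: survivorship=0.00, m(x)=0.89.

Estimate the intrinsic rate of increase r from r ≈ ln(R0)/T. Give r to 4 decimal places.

R0 = Σ lx·mx = 0 + 0.22 + 0.144 + 0.066 + 0.0435 + 0 = 0.4735
Σ x·lx·mx = 0.88; T = 0.88/0.4735 = 1.8585…
r ≈ ln(R0)/T = ln(0.4735)/1.8585… = -0.402262… → -0.4023

-0.4023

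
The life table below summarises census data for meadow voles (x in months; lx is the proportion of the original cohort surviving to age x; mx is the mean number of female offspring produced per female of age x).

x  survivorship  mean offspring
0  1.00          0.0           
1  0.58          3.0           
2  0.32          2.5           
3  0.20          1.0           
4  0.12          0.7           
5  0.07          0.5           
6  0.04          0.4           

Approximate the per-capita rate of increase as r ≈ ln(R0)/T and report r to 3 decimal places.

R0 = Σ lx·mx = 0 + 1.74 + 0.8 + 0.2 + 0.084 + 0.035 + 0.016 = 2.875
Σ x·lx·mx = 4.547; T = 4.547/2.875 = 1.58157…
r ≈ ln(R0)/T = ln(2.875)/1.58157… = 0.66773… → 0.668

0.668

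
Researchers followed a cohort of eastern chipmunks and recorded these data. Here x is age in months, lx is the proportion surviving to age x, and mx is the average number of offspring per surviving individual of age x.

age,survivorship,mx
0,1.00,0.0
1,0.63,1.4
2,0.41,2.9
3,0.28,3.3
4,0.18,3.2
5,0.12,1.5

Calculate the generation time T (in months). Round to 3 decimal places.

2.462

lx·mx: 0, 0.882, 1.189, 0.924, 0.576, 0.18 → R0 = 3.751
x·lx·mx: 0, 0.882, 2.378, 2.772, 2.304, 0.9 → Σ = 9.236
T = 9.236 / 3.751 = 2.462277… → 2.462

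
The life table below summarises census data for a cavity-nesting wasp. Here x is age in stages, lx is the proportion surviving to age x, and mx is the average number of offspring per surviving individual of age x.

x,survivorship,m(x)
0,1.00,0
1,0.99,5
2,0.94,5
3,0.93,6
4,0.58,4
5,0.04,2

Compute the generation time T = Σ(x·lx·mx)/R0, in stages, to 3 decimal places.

lx·mx: 0, 4.95, 4.7, 5.58, 2.32, 0.08 → R0 = 17.63
x·lx·mx: 0, 4.95, 9.4, 16.74, 9.28, 0.4 → Σ = 40.77
T = 40.77 / 17.63 = 2.312535… → 2.313

2.313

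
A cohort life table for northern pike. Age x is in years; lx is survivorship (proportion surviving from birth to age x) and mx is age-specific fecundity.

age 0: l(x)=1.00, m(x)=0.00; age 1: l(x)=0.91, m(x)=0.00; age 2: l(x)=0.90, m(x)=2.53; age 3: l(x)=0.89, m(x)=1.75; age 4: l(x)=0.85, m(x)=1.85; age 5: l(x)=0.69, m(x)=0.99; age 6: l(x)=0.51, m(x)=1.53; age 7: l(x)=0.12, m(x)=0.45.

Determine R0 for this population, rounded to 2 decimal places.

lx·mx by age: 0, 0, 2.277, 1.5575, 1.5725, 0.6831, 0.7803, 0.054
R0 = Σ lx·mx = 6.9244 → 6.92

6.92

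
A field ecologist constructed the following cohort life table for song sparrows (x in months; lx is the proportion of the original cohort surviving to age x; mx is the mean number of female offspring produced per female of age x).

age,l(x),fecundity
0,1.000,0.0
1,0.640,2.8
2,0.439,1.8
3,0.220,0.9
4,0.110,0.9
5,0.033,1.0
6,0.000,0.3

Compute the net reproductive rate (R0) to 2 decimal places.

2.91

lx·mx by age: 0, 1.792, 0.7902, 0.198, 0.099, 0.033, 0
R0 = Σ lx·mx = 2.9122 → 2.91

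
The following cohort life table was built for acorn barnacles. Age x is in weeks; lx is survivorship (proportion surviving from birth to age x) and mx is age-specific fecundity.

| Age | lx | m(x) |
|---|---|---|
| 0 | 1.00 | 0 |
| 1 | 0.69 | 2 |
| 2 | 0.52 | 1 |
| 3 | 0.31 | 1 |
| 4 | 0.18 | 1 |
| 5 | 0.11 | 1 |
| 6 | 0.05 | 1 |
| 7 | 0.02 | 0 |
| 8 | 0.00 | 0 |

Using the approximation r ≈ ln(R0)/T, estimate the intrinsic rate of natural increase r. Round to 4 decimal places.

0.4852

R0 = Σ lx·mx = 0 + 1.38 + 0.52 + 0.31 + 0.18 + 0.11 + 0.05 + 0 + 0 = 2.55
Σ x·lx·mx = 4.92; T = 4.92/2.55 = 1.92941…
r ≈ ln(R0)/T = ln(2.55)/1.92941… = 0.48517… → 0.4852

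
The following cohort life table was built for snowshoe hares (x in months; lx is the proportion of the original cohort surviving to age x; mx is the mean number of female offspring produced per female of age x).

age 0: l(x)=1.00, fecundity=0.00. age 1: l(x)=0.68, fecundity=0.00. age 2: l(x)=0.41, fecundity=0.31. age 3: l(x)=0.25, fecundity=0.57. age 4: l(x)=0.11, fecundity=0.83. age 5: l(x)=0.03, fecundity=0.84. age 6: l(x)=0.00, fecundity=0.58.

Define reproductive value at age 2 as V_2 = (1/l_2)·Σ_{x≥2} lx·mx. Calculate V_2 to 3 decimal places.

0.942

lx·mx for x ≥ 2: 0.1271, 0.1425, 0.0913, 0.0252, 0 → sum = 0.3861
V_2 = 0.3861 / l_2 = 0.3861 / 0.41 = 0.941707… → 0.942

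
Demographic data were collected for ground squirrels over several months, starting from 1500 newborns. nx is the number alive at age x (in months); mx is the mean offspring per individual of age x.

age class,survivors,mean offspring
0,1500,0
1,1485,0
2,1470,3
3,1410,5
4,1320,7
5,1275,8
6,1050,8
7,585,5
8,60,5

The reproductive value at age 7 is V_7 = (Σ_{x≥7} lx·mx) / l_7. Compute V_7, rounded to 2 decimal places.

lx = nx/n0 = nx/1500: 1, 0.99, 0.98, 0.94, 0.88, 0.85, 0.7, 0.39, 0.04
lx·mx for x ≥ 7: 1.95, 0.2 → sum = 2.15
V_7 = 2.15 / l_7 = 2.15 / 0.39 = 5.512821… → 5.51

5.51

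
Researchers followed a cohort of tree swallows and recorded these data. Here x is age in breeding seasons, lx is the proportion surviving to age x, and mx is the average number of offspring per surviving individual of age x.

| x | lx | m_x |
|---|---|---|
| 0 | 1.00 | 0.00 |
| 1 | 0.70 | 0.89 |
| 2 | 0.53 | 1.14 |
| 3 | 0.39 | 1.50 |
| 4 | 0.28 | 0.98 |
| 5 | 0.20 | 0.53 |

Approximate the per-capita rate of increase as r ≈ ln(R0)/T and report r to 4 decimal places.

0.3301

R0 = Σ lx·mx = 0 + 0.623 + 0.6042 + 0.585 + 0.2744 + 0.106 = 2.1926
Σ x·lx·mx = 5.214; T = 5.214/2.1926 = 2.378…
r ≈ ln(R0)/T = ln(2.1926)/2.378… = 0.330147… → 0.3301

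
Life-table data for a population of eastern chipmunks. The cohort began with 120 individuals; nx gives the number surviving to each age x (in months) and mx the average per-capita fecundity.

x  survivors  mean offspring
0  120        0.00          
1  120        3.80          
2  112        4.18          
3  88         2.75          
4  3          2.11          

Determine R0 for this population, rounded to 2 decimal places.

9.77

lx = nx/n0 = nx/120: 1, 1, 0.93333…, 0.73333…, 0.025
lx·mx by age: 0, 3.8, 3.901333…, 2.016667…, 0.05275
R0 = Σ lx·mx = 9.77075… → 9.77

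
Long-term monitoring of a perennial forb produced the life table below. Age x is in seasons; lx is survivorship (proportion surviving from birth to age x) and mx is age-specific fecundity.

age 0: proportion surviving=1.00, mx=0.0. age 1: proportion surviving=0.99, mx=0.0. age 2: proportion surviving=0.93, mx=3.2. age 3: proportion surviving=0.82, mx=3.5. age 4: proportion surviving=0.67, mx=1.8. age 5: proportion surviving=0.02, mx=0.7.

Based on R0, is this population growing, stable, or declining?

growing

R0 = Σ lx·mx = 0 + 0 + 2.976 + 2.87 + 1.206 + 0.014 = 7.066
R0 > 1, so the population is growing.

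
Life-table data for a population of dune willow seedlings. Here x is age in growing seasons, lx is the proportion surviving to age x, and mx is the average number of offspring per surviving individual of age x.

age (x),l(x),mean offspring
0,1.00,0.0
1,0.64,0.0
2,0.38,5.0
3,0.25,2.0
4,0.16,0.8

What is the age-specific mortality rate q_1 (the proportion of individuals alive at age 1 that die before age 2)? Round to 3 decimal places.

0.406

q_1 = (l_1 − l_2) / l_1 = (0.64 − 0.38) / 0.64
     = 0.26 / 0.64 = 0.40625 → 0.406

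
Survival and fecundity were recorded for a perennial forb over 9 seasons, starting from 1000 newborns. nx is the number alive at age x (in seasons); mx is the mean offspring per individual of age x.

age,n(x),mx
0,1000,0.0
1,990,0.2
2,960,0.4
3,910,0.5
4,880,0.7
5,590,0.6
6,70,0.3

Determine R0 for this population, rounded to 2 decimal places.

2.03

lx = nx/n0 = nx/1000: 1, 0.99, 0.96, 0.91, 0.88, 0.59, 0.07
lx·mx by age: 0, 0.198, 0.384, 0.455, 0.616, 0.354, 0.021
R0 = Σ lx·mx = 2.028 → 2.03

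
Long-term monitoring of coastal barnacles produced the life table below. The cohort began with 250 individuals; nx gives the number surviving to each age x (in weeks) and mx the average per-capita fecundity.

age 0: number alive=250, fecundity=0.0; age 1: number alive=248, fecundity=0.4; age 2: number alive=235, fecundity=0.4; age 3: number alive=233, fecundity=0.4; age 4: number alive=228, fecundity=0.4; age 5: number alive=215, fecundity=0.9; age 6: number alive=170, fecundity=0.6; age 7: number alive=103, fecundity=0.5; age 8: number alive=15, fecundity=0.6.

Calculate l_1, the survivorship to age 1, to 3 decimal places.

l_1 = n_1/n_0 = 248/250 = 0.992 → 0.992

0.992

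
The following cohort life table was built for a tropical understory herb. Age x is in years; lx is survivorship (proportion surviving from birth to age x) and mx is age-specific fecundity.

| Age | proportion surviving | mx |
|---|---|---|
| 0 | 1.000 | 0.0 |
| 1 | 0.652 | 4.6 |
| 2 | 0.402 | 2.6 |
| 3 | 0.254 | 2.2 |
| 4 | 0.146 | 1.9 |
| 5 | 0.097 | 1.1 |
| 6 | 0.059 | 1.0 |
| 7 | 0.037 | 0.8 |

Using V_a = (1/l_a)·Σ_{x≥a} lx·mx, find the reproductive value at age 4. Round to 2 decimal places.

lx·mx for x ≥ 4: 0.2774, 0.1067, 0.059, 0.0296 → sum = 0.4727
V_4 = 0.4727 / l_4 = 0.4727 / 0.146 = 3.237671… → 3.24

3.24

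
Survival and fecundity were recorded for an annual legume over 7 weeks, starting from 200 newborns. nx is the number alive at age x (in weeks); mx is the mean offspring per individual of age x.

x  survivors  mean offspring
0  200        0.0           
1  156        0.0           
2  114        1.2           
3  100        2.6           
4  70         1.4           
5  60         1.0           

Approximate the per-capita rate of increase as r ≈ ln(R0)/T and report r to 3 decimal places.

lx = nx/n0 = nx/200: 1, 0.78, 0.57, 0.5, 0.35, 0.3
R0 = Σ lx·mx = 0 + 0 + 0.684 + 1.3 + 0.49 + 0.3 = 2.774
Σ x·lx·mx = 8.728; T = 8.728/2.774 = 3.14636…
r ≈ ln(R0)/T = ln(2.774)/3.14636… = 0.32428… → 0.324

0.324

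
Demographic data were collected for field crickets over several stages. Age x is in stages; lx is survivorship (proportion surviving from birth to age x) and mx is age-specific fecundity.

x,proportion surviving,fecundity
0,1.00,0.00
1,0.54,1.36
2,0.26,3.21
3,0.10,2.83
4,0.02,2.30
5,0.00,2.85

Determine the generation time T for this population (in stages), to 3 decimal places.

lx·mx: 0, 0.7344, 0.8346, 0.283, 0.046, 0 → R0 = 1.898
x·lx·mx: 0, 0.7344, 1.6692, 0.849, 0.184, 0 → Σ = 3.4366
T = 3.4366 / 1.898 = 1.810643… → 1.811

1.811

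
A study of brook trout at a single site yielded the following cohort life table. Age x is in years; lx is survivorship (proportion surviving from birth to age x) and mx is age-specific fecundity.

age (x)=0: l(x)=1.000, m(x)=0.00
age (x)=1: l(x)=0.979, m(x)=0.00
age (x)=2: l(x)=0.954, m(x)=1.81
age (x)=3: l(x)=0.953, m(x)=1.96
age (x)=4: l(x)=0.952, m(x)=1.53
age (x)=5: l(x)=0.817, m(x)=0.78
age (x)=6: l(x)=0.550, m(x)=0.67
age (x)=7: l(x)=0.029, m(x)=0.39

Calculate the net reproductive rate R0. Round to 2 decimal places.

lx·mx by age: 0, 0, 1.72674, 1.86788, 1.45656, 0.63726, 0.3685, 0.01131
R0 = Σ lx·mx = 6.06825 → 6.07

6.07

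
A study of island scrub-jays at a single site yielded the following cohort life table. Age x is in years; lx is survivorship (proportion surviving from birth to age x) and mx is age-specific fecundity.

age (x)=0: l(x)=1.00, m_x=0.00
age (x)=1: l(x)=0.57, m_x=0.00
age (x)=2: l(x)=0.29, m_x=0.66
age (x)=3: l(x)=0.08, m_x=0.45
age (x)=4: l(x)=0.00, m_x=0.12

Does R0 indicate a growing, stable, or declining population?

R0 = Σ lx·mx = 0 + 0 + 0.1914 + 0.036 + 0 = 0.2274
R0 < 1, so the population is declining.

declining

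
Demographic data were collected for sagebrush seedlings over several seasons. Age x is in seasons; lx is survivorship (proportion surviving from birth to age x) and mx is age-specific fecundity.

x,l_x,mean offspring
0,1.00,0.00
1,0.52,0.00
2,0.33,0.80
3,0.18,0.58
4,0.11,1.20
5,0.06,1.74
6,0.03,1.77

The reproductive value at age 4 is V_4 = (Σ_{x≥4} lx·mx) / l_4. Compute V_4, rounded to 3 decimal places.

lx·mx for x ≥ 4: 0.132, 0.1044, 0.0531 → sum = 0.2895
V_4 = 0.2895 / l_4 = 0.2895 / 0.11 = 2.631818… → 2.632

2.632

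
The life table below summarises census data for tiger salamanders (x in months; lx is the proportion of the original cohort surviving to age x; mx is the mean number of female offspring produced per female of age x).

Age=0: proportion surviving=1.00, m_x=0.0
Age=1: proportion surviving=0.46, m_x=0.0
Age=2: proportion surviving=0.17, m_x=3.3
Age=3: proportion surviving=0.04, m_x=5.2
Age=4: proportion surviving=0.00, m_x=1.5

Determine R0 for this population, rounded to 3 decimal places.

0.769

lx·mx by age: 0, 0, 0.561, 0.208, 0
R0 = Σ lx·mx = 0.769 → 0.769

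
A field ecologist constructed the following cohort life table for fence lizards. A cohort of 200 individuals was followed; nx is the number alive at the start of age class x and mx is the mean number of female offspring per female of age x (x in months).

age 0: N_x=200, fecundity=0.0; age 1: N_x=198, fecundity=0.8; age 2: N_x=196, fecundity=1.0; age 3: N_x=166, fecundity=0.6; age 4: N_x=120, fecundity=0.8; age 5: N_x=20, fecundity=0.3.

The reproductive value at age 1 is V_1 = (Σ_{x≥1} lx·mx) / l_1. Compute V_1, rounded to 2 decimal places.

2.81

lx = nx/n0 = nx/200: 1, 0.99, 0.98, 0.83, 0.6, 0.1
lx·mx for x ≥ 1: 0.792, 0.98, 0.498, 0.48, 0.03 → sum = 2.78
V_1 = 2.78 / l_1 = 2.78 / 0.99 = 2.808081… → 2.81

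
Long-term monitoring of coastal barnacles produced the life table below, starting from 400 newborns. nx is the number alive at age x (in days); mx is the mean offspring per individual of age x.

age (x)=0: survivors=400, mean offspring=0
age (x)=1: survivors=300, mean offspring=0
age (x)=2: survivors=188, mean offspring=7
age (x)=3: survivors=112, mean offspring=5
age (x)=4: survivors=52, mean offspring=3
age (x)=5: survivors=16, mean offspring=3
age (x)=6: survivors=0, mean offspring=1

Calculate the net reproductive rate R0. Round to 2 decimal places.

lx = nx/n0 = nx/400: 1, 0.75, 0.47, 0.28, 0.13, 0.04, 0
lx·mx by age: 0, 0, 3.29, 1.4, 0.39, 0.12, 0
R0 = Σ lx·mx = 5.2 → 5.20

5.20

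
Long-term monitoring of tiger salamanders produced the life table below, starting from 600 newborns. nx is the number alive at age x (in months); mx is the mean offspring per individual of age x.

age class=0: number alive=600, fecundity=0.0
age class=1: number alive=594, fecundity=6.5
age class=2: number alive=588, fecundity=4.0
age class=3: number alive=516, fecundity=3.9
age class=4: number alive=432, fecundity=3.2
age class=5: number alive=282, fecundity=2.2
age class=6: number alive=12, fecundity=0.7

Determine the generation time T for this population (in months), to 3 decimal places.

lx = nx/n0 = nx/600: 1, 0.99, 0.98, 0.86, 0.72, 0.47, 0.02
lx·mx: 0, 6.435, 3.92, 3.354, 2.304, 1.034, 0.014 → R0 = 17.061
x·lx·mx: 0, 6.435, 7.84, 10.062, 9.216, 5.17, 0.084 → Σ = 38.807
T = 38.807 / 17.061 = 2.274603… → 2.275

2.275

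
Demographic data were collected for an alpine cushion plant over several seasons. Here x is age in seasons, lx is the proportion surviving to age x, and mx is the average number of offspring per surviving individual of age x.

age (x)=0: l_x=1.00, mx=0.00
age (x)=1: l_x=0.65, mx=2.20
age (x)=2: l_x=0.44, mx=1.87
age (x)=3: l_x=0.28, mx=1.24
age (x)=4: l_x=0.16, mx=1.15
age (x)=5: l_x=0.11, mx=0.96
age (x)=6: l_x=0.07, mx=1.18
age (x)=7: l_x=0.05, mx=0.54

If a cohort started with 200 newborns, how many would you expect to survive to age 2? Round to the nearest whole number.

88

Expected survivors = N0 · l_2 = 200 × 0.44 = 88 → 88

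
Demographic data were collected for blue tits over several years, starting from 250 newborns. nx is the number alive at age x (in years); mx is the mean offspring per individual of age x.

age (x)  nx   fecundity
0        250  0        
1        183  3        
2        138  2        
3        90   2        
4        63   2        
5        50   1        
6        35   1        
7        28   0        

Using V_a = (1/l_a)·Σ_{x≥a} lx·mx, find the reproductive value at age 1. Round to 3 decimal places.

6.645

lx = nx/n0 = nx/250: 1, 0.732, 0.552, 0.36, 0.252, 0.2, 0.14, 0.112
lx·mx for x ≥ 1: 2.196, 1.104, 0.72, 0.504, 0.2, 0.14, 0 → sum = 4.864
V_1 = 4.864 / l_1 = 4.864 / 0.732 = 6.644809… → 6.645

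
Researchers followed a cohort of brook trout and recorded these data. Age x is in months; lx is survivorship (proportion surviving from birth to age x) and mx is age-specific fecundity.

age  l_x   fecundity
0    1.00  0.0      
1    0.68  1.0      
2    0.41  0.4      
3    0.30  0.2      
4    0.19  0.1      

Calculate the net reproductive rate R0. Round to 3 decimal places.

lx·mx by age: 0, 0.68, 0.164, 0.06, 0.019
R0 = Σ lx·mx = 0.923 → 0.923

0.923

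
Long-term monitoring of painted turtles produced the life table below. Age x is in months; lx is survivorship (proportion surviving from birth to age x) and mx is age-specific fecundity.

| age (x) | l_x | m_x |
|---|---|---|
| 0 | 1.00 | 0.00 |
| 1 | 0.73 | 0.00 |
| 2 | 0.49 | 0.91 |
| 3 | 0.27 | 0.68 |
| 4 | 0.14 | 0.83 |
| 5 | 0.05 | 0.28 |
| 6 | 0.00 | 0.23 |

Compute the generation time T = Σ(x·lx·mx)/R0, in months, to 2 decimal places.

2.60

lx·mx: 0, 0, 0.4459, 0.1836, 0.1162, 0.014, 0 → R0 = 0.7597
x·lx·mx: 0, 0, 0.8918, 0.5508, 0.4648, 0.07, 0 → Σ = 1.9774
T = 1.9774 / 0.7597 = 2.60287… → 2.60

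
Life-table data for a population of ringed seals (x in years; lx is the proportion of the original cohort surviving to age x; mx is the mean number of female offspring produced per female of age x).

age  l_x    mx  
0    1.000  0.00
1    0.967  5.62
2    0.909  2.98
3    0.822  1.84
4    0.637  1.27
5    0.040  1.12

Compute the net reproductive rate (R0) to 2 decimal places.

10.51

lx·mx by age: 0, 5.43454, 2.70882, 1.51248, 0.80899, 0.0448
R0 = Σ lx·mx = 10.50963 → 10.51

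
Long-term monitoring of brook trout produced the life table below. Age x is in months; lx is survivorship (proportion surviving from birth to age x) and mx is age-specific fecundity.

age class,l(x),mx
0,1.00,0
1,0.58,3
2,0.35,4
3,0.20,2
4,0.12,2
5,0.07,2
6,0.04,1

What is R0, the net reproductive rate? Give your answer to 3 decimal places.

lx·mx by age: 0, 1.74, 1.4, 0.4, 0.24, 0.14, 0.04
R0 = Σ lx·mx = 3.96 → 3.960

3.960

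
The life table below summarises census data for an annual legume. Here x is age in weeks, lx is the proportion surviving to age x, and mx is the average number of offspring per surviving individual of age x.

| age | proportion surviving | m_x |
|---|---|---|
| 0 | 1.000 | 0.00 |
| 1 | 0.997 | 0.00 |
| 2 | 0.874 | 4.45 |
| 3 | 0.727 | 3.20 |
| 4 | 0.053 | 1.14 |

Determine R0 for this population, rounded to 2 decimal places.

6.28

lx·mx by age: 0, 0, 3.8893, 2.3264, 0.06042
R0 = Σ lx·mx = 6.27612 → 6.28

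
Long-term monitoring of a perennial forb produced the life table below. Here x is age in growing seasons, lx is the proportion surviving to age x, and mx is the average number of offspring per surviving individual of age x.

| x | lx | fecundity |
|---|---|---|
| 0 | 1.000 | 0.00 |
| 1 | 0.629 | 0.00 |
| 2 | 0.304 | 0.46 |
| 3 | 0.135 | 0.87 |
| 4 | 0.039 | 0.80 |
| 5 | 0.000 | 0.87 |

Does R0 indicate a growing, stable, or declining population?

declining

R0 = Σ lx·mx = 0 + 0 + 0.13984 + 0.11745 + 0.0312 + 0 = 0.28849
R0 < 1, so the population is declining.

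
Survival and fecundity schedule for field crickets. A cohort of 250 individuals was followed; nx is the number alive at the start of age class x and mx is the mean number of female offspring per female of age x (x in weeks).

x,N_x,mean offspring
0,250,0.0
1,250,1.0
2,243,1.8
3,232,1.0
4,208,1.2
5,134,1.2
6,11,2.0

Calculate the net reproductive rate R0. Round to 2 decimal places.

lx = nx/n0 = nx/250: 1, 1, 0.972, 0.928, 0.832, 0.536, 0.044
lx·mx by age: 0, 1, 1.7496, 0.928, 0.9984, 0.6432, 0.088
R0 = Σ lx·mx = 5.4072 → 5.41

5.41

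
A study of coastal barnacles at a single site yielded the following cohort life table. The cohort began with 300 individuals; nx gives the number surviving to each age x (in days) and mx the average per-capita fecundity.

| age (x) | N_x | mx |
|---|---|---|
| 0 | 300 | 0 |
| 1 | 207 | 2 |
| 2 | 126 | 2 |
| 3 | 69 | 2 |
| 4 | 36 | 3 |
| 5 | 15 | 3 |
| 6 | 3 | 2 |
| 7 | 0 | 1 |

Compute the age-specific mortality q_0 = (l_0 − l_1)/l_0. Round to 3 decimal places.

0.310

lx = nx/n0 = nx/300: 1, 0.69, 0.42, 0.23, 0.12, 0.05, 0.01, 0
q_0 = (l_0 − l_1) / l_0 = (1 − 0.69) / 1
     = 0.31 / 1 = 0.31 → 0.310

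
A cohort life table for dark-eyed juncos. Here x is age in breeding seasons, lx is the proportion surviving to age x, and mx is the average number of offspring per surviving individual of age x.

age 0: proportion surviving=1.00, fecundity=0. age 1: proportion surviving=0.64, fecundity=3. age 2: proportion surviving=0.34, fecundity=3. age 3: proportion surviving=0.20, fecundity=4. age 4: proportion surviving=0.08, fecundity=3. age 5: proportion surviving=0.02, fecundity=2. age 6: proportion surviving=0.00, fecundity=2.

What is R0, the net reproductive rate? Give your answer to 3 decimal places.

4.020

lx·mx by age: 0, 1.92, 1.02, 0.8, 0.24, 0.04, 0
R0 = Σ lx·mx = 4.02 → 4.020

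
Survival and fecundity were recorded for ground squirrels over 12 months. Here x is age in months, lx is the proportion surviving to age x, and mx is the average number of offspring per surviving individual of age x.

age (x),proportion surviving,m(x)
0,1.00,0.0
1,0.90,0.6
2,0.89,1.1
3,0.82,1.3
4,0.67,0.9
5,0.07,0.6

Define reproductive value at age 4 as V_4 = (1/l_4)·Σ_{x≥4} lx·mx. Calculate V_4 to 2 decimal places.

lx·mx for x ≥ 4: 0.603, 0.042 → sum = 0.645
V_4 = 0.645 / l_4 = 0.645 / 0.67 = 0.962687… → 0.96

0.96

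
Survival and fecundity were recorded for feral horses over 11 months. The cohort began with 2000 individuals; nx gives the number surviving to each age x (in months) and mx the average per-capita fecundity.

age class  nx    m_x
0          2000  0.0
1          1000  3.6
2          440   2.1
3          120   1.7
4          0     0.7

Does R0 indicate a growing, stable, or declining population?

growing

lx = nx/n0 = nx/2000: 1, 0.5, 0.22, 0.06, 0
R0 = Σ lx·mx = 0 + 1.8 + 0.462 + 0.102 + 0 = 2.364
R0 > 1, so the population is growing.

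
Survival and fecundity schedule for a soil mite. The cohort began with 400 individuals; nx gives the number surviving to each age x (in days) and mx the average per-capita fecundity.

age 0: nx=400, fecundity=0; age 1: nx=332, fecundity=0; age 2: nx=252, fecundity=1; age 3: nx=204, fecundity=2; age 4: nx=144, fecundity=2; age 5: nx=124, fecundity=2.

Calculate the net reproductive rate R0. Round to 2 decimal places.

lx = nx/n0 = nx/400: 1, 0.83, 0.63, 0.51, 0.36, 0.31
lx·mx by age: 0, 0, 0.63, 1.02, 0.72, 0.62
R0 = Σ lx·mx = 2.99 → 2.99

2.99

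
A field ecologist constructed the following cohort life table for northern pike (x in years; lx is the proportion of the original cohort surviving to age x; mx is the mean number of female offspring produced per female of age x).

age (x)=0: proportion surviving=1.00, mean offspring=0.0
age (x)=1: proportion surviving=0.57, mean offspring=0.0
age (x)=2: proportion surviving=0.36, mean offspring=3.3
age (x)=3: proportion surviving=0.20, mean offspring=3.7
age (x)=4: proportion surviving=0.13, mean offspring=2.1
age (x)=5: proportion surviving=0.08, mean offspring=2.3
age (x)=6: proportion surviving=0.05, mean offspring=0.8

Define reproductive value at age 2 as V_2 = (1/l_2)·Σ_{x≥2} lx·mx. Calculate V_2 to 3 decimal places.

6.736

lx·mx for x ≥ 2: 1.188, 0.74, 0.273, 0.184, 0.04 → sum = 2.425
V_2 = 2.425 / l_2 = 2.425 / 0.36 = 6.736111… → 6.736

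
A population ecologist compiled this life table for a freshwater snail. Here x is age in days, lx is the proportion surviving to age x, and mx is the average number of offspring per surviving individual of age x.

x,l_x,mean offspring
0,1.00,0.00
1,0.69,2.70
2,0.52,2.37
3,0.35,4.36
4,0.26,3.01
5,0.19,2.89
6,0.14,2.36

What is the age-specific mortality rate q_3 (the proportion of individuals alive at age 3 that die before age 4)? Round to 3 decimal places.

0.257

q_3 = (l_3 − l_4) / l_3 = (0.35 − 0.26) / 0.35
     = 0.09 / 0.35 = 0.257143… → 0.257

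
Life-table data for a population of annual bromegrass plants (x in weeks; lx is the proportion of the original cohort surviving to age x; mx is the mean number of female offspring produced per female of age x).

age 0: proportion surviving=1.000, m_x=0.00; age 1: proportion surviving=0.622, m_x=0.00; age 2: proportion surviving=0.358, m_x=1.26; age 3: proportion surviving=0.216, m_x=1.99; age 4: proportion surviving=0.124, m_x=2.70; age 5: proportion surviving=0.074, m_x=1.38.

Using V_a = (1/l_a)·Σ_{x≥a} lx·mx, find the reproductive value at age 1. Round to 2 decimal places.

lx·mx for x ≥ 1: 0, 0.45108, 0.42984, 0.3348, 0.10212 → sum = 1.31784
V_1 = 1.31784 / l_1 = 1.31784 / 0.622 = 2.118714… → 2.12

2.12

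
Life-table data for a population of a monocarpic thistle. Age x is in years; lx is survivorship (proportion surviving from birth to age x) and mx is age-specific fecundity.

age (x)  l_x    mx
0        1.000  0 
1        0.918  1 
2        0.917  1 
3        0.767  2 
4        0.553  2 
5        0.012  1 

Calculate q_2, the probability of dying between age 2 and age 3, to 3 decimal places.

q_2 = (l_2 − l_3) / l_2 = (0.917 − 0.767) / 0.917
     = 0.15 / 0.917 = 0.163577… → 0.164

0.164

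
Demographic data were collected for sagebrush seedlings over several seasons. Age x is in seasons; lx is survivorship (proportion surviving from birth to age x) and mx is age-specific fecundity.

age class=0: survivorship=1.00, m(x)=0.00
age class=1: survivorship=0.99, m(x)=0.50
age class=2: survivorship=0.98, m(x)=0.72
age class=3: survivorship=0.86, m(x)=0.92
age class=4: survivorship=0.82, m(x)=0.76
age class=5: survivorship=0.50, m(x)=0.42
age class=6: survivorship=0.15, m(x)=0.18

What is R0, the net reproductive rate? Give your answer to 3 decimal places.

2.852

lx·mx by age: 0, 0.495, 0.7056, 0.7912, 0.6232, 0.21, 0.027
R0 = Σ lx·mx = 2.852 → 2.852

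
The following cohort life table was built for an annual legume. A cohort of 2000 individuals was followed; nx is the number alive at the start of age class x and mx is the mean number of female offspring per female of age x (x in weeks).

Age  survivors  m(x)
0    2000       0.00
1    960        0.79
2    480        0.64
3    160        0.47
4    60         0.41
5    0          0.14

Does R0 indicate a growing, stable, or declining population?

declining

lx = nx/n0 = nx/2000: 1, 0.48, 0.24, 0.08, 0.03, 0
R0 = Σ lx·mx = 0 + 0.3792 + 0.1536 + 0.0376 + 0.0123 + 0 = 0.5827
R0 < 1, so the population is declining.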